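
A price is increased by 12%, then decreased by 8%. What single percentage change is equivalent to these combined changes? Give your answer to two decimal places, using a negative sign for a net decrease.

3.04%

A 12% increase multiplies by 1.12.
Then an 8% decrease: 1.12 × 0.92 = 1.0304.
Overall factor 1.0304, i.e. 3.04%.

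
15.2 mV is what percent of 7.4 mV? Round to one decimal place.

15.2 mV ÷ 7.4 mV ≈ 205.4%.

205.4%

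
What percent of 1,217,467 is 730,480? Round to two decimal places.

730,480 ÷ 1,217,467 ≈ 60.00%.

60.00%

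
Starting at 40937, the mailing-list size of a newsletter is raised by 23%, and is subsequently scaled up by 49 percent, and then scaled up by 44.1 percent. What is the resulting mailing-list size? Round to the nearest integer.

Each change multiplies by a factor: 1.23 × 1.49 × 1.441 = 2.6409207.
40937 × 2.6409207 = 108111.3706959 ≈ 108111.

108111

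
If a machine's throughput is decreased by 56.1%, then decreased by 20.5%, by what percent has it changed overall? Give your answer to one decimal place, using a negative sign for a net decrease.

-65.1%

The combined multiplier is 0.439 × 0.795 = 0.349005.
That corresponds to a decrease of 65.1%.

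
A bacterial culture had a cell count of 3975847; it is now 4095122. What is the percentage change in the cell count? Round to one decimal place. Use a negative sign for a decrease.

3.0%

Change: 4095122 − 3975847 = 119275.
Relative to the original: 119275 ÷ 3975847 ≈ 3.0%.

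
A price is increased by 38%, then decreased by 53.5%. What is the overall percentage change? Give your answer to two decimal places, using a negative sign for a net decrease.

-35.83%

A 38% increase multiplies by 1.38.
Then a 53.5% decrease: 1.38 × 0.465 = 0.6417.
Overall factor 0.6417, i.e. -35.83%.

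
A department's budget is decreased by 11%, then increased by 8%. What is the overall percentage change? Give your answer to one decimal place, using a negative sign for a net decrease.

An 11% decrease multiplies by 0.89.
Then an 8% increase: 0.89 × 1.08 = 0.9612.
Overall factor 0.9612, i.e. -3.9%.

-3.9%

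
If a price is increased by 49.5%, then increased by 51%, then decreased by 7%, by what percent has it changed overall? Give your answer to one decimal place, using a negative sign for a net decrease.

A 49.5% increase multiplies by 1.495.
Then a 51% increase: 1.495 × 1.51 = 2.25745.
Then a 7% decrease: 2.25745 × 0.93 = 2.0994285.
Overall factor 2.0994285, i.e. 109.9%.

109.9%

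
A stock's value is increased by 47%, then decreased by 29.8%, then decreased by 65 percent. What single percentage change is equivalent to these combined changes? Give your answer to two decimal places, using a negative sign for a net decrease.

The combined multiplier is 1.47 × 0.702 × 0.35 = 0.361179.
That corresponds to a decrease of 63.88%.

-63.88%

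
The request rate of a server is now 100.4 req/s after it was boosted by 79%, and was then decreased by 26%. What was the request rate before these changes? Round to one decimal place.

Undoing the 26% decrease: 100.4 ÷ 0.74 ≈ 135.675676.
Undoing the 79% increase: 135.675676 ÷ 1.79 ≈ 75.8 req/s.

75.8 req/s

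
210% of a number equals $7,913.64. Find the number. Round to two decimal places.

$7,913.64 ÷ 2.1 = $3,768.40.

$3,768.40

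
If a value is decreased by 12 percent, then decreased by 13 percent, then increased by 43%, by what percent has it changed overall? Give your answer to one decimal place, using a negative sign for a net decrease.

A 12% decrease multiplies by 0.88.
Then a 13% decrease: 0.88 × 0.87 = 0.7656.
Then a 43% increase: 0.7656 × 1.43 = 1.094808.
Overall factor 1.094808, i.e. 9.5%.

9.5%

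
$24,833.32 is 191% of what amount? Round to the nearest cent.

$13,001.74

$24,833.32 ÷ 1.91 ≈ $13,001.74.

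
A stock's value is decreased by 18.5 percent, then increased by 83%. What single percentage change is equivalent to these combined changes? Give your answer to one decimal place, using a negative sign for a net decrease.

49.1%

An 18.5% decrease multiplies by 0.815.
Then an 83% increase: 0.815 × 1.83 = 1.49145.
Overall factor 1.49145, i.e. 49.1%.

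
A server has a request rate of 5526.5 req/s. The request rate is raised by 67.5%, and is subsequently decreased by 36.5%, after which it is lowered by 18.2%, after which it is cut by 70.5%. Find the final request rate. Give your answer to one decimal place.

After the 67.5% increase: 5526.5 × 1.675 = 9256.8875.
Apply the 36.5% decrease: 9256.8875 × 0.635 = 5878.1235625.
Apply the 18.2% decrease: 5878.1235625 × 0.818 = 4808.305074125.
After the 70.5% decrease: 4808.305074125 × 0.295 = 1418.449996866875 ≈ 1418.4.

1418.4 req/s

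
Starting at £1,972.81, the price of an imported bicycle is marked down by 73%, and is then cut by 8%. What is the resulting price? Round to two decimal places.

£490.05

After the 73% decrease: £1,972.81 × 0.27 = £532.6587.
8% decrease: £532.6587 × 0.92 = £490.046004 ≈ £490.05.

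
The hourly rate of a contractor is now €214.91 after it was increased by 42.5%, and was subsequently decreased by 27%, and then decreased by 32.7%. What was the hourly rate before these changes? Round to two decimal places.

€306.98

The overall multiplier applied was 1.425 × 0.73 × 0.673 = 0.70008825.
So the original hourly rate was €214.91 ÷ 0.70008825 ≈ €306.98.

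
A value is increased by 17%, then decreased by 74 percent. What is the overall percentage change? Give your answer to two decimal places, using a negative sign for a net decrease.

-69.58%

A 17% increase multiplies by 1.17.
Then a 74% decrease: 1.17 × 0.26 = 0.3042.
Overall factor 0.3042, i.e. -69.58%.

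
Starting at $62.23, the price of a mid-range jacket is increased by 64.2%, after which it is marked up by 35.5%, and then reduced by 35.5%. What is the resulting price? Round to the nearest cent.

Each change multiplies by a factor: 1.642 × 1.355 × 0.645 = 1.43506695.
$62.23 × 1.43506695 = $89.3042162985 ≈ $89.30.

$89.30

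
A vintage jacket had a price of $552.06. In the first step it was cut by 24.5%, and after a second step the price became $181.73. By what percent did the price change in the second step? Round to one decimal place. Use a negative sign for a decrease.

After the first step: $552.06 × 0.755 = $416.8053.
Second-step multiplier: $181.73 ÷ $416.8053 ≈ 0.43601.
That is a change of -56.4%.

-56.4%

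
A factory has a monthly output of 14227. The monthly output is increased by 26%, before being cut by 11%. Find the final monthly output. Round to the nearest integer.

Each change multiplies by a factor: 1.26 × 0.89 = 1.1214.
14227 × 1.1214 = 15954.1578 ≈ 15954.

15954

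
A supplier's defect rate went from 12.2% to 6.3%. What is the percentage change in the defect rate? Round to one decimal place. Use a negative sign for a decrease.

The change is 6.3 − 12.2 = -5.9 percentage points.
Relative to the original 12.2%, that is -5.9 ÷ 12.2 ≈ -48.4%.

-48.4%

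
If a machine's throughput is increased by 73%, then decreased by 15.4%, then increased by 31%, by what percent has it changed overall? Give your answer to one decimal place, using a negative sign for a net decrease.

91.7%

A 73% increase multiplies by 1.73.
Then a 15.4% decrease: 1.73 × 0.846 = 1.46358.
Then a 31% increase: 1.46358 × 1.31 = 1.9172898.
Overall factor 1.9172898, i.e. 91.7%.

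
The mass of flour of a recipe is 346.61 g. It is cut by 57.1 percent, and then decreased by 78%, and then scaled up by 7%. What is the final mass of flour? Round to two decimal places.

Each change multiplies by a factor: 0.429 × 0.22 × 1.07 = 0.1009866.
346.61 × 0.1009866 = 35.002965426 ≈ 35.00.

35.00 g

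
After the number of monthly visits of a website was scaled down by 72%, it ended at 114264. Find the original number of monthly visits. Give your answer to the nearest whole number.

408086

The overall multiplier applied was 0.28.
So the original number of monthly visits was 114264 ÷ 0.28 ≈ 408086.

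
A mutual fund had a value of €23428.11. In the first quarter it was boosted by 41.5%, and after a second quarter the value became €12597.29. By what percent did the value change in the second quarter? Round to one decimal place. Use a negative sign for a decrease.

-62.0%

After the first quarter: €23428.11 × 1.415 = €33150.77565.
Second-quarter multiplier: €12597.29 ÷ €33150.77565 ≈ 0.38.
That is a change of -62.0%.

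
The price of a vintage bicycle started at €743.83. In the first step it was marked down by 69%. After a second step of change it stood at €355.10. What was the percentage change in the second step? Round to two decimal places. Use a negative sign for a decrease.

54.00%

After the first step: €743.83 × 0.31 = €230.5873.
Second-step multiplier: €355.10 ÷ €230.5873 ≈ 1.539981.
That is a change of 54.00%.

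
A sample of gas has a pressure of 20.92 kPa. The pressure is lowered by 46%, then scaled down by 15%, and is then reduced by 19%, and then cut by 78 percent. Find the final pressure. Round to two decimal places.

Each change multiplies by a factor: 0.54 × 0.85 × 0.81 × 0.22 = 0.0817938.
20.92 × 0.0817938 = 1.711126296 ≈ 1.71.

1.71 kPa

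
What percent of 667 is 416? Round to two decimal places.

62.37%

416 ÷ 667 ≈ 62.37%.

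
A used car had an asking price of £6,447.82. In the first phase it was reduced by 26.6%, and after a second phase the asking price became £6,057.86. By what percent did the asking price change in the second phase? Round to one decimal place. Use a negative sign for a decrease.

28.0%

After the first phase: £6,447.82 × 0.734 = £4732.69988.
Second-phase multiplier: £6,057.86 ÷ £4732.69988 ≈ 1.28.
That is a change of 28.0%.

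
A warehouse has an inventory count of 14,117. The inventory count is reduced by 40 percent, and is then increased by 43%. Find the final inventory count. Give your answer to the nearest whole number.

12,112

Each change multiplies by a factor: 0.6 × 1.43 = 0.858.
14,117 × 0.858 = 12112.386 ≈ 12,112.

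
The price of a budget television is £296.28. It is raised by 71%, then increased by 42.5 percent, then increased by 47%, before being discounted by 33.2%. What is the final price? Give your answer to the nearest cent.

71% increase: £296.28 × 1.71 = £506.6388.
Apply the 42.5% increase: £506.6388 × 1.425 = £721.96029.
After the 47% increase: £721.96029 × 1.47 = £1061.2816263.
After the 33.2% decrease: £1061.2816263 × 0.668 = £708.9361263684 ≈ £708.94.

£708.94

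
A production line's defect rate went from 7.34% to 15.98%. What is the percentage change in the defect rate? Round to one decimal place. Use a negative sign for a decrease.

117.7%

The change is 15.98 − 7.34 = 8.64 percentage points.
Relative to the original 7.34%, that is 8.64 ÷ 7.34 ≈ 117.7%.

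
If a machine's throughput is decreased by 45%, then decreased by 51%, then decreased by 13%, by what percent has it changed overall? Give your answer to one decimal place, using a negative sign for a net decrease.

-76.6%

A 45% decrease multiplies by 0.55.
Then a 51% decrease: 0.55 × 0.49 = 0.2695.
Then a 13% decrease: 0.2695 × 0.87 = 0.234465.
Overall factor 0.234465, i.e. -76.6%.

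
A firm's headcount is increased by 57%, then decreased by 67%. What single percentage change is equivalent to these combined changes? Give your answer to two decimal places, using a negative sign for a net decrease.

-48.19%

A 57% increase multiplies by 1.57.
Then a 67% decrease: 1.57 × 0.33 = 0.5181.
Overall factor 0.5181, i.e. -48.19%.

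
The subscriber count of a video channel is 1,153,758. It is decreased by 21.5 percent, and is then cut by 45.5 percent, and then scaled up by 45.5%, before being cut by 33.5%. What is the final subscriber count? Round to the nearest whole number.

477,601

Each change multiplies by a factor: 0.785 × 0.545 × 1.455 × 0.665 = 0.413952774375.
1,153,758 × 0.413952774375 = 477601.32505735125 ≈ 477,601.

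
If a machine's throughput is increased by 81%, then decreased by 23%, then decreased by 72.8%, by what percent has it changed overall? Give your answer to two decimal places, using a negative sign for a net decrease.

The combined multiplier is 1.81 × 0.77 × 0.272 = 0.3790864.
That corresponds to a decrease of 62.09%.

-62.09%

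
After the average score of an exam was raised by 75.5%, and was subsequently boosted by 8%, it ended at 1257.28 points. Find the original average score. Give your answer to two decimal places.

663.33 points

Undoing the 8% increase: 1257.28 ÷ 1.08 ≈ 1164.148148.
Undoing the 75.5% increase: 1164.148148 ÷ 1.755 ≈ 663.33 points.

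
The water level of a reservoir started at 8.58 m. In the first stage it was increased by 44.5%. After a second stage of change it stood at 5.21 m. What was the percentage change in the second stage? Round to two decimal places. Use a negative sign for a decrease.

-57.98%

After the first stage: 8.58 × 1.445 = 12.3981.
Second-stage multiplier: 5.21 ÷ 12.3981 ≈ 0.420226.
That is a change of -57.98%.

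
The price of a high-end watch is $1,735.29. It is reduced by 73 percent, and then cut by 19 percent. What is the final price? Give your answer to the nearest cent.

After the 73% decrease: $1,735.29 × 0.27 = $468.5283.
19% decrease: $468.5283 × 0.81 = $379.507923 ≈ $379.51.

$379.51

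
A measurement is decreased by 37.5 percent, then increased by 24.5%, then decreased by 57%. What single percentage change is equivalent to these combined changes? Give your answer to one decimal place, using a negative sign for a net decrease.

-66.5%

The combined multiplier is 0.625 × 1.245 × 0.43 = 0.33459375.
That corresponds to a decrease of 66.5%.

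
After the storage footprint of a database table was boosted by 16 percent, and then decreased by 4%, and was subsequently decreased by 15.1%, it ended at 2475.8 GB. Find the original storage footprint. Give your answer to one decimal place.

2618.7 GB

The overall multiplier applied was 1.16 × 0.96 × 0.849 = 0.9454464.
So the original storage footprint was 2475.8 ÷ 0.9454464 ≈ 2618.7 GB.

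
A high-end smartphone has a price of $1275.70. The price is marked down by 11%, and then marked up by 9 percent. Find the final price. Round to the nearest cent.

$1237.56

Each change multiplies by a factor: 0.89 × 1.09 = 0.9701.
$1275.70 × 0.9701 = $1237.55657 ≈ $1237.56.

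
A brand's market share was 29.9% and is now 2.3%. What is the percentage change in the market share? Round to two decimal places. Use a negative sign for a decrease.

The change is 2.3 − 29.9 = -27.6 percentage points.
Relative to the original 29.9%, that is -27.6 ÷ 29.9 ≈ -92.31%.

-92.31%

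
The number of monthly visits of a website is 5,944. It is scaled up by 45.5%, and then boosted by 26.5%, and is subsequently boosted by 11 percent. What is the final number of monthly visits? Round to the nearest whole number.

12,144

Each change multiplies by a factor: 1.455 × 1.265 × 1.11 = 2.04303825.
5,944 × 2.04303825 = 12143.819358 ≈ 12,144.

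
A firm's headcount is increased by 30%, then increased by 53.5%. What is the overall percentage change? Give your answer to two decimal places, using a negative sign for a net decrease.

The combined multiplier is 1.3 × 1.535 = 1.9955.
That corresponds to an increase of 99.55%.

99.55%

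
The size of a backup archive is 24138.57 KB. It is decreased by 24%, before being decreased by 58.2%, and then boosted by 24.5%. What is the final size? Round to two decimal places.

Apply the 24% decrease: 24138.57 × 0.76 = 18345.3132.
58.2% decrease: 18345.3132 × 0.418 = 7668.3409176.
Apply the 24.5% increase: 7668.3409176 × 1.245 = 9547.084442412 ≈ 9547.08.

9547.08 KB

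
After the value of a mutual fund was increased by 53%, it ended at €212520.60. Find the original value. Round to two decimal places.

The overall multiplier applied was 1.53.
So the original value was €212520.60 ÷ 1.53 ≈ €138902.35.

€138902.35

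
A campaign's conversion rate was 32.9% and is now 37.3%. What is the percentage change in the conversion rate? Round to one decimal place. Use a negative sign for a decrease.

13.4%

The change is 37.3 − 32.9 = 4.4 percentage points.
Relative to the original 32.9%, that is 4.4 ÷ 32.9 ≈ 13.4%.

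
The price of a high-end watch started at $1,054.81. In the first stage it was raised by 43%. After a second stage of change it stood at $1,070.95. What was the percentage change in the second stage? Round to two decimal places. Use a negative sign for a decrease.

-29.00%

After the first stage: $1,054.81 × 1.43 = $1508.3783.
Second-stage multiplier: $1,070.95 ÷ $1508.3783 ≈ 0.710001.
That is a change of -29.00%.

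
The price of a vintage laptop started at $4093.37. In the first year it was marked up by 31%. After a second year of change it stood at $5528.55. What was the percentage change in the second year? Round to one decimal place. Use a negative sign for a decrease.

After the first year: $4093.37 × 1.31 = $5362.3147.
Second-year multiplier: $5528.55 ÷ $5362.3147 ≈ 1.031.
That is a change of 3.1%.

3.1%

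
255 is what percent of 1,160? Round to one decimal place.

255 ÷ 1,160 ≈ 22.0%.

22.0%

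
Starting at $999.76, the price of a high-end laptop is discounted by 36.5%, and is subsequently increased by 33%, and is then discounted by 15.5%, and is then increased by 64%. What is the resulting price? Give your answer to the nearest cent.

$1170.10

Each change multiplies by a factor: 0.635 × 1.33 × 0.845 × 1.64 = 1.17037739.
$999.76 × 1.17037739 = $1170.0964994264 ≈ $1170.10.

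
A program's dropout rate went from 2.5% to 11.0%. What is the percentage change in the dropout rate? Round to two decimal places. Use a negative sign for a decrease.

The change is 11.0 − 2.5 = 8.5 percentage points.
Relative to the original 2.5%, that is 8.5 ÷ 2.5 = 340.00%.

340.00%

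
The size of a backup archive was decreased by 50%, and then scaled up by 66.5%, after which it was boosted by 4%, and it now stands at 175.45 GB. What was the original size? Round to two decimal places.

The overall multiplier applied was 0.5 × 1.665 × 1.04 = 0.8658.
So the original size was 175.45 ÷ 0.8658 ≈ 202.64 GB.

202.64 GB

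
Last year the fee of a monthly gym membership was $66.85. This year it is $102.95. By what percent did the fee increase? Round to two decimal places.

Change: $102.95 − $66.85 = $36.10.
Relative to the original: $36.10 ÷ $66.85 ≈ 54.00%.
So the fee increased by 54.00%.

54.00%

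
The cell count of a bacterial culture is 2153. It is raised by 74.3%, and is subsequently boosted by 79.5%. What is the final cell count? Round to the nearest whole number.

6736

Apply the 74.3% increase: 2153 × 1.743 = 3752.679.
Apply the 79.5% increase: 3752.679 × 1.795 = 6736.058805 ≈ 6736.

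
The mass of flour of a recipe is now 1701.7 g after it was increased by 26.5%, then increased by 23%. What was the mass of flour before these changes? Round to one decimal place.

Undoing the 23% increase: 1701.7 ÷ 1.23 ≈ 1383.495935.
Undoing the 26.5% increase: 1383.495935 ÷ 1.265 ≈ 1093.7 g.

1093.7 g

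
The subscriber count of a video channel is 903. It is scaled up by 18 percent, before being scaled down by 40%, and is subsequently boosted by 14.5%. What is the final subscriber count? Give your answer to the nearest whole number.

18% increase: 903 × 1.18 = 1065.54.
Apply the 40% decrease: 1065.54 × 0.6 = 639.324.
After the 14.5% increase: 639.324 × 1.145 = 732.02598 ≈ 732.

732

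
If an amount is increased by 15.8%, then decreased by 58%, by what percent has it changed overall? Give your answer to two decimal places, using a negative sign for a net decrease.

-51.36%

A 15.8% increase multiplies by 1.158.
Then a 58% decrease: 1.158 × 0.42 = 0.48636.
Overall factor 0.48636, i.e. -51.36%.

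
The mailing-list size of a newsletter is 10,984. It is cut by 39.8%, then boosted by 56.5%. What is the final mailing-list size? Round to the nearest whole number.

Each change multiplies by a factor: 0.602 × 1.565 = 0.94213.
10,984 × 0.94213 = 10348.35592 ≈ 10,348.

10,348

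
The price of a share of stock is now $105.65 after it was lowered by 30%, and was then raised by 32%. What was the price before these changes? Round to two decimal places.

The overall multiplier applied was 0.7 × 1.32 = 0.924.
So the original price was $105.65 ÷ 0.924 ≈ $114.34.

$114.34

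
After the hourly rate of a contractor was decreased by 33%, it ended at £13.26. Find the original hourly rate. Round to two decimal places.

The overall multiplier applied was 0.67.
So the original hourly rate was £13.26 ÷ 0.67 ≈ £19.79.

£19.79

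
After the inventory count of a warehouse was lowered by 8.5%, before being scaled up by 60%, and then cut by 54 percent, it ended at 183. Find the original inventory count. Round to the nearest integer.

The overall multiplier applied was 0.915 × 1.6 × 0.46 = 0.67344.
So the original inventory count was 183 ÷ 0.67344 ≈ 272.

272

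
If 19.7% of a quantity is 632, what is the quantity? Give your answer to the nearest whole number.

3208

632 ÷ 0.197 ≈ 3208.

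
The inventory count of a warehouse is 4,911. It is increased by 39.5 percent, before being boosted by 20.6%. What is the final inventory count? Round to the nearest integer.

8,262

Each change multiplies by a factor: 1.395 × 1.206 = 1.68237.
4,911 × 1.68237 = 8262.11907 ≈ 8,262.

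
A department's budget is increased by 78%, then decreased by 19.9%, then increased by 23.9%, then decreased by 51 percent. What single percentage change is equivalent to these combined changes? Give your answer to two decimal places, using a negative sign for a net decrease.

A 78% increase multiplies by 1.78.
Then a 19.9% decrease: 1.78 × 0.801 = 1.42578.
Then a 23.9% increase: 1.42578 × 1.239 = 1.76654142.
Then a 51% decrease: 1.76654142 × 0.49 = 0.8656052958.
Overall factor 0.8656052958, i.e. -13.44%.

-13.44%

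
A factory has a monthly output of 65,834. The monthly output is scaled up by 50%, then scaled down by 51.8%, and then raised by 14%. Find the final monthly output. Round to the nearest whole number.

54,262

Apply the 50% increase: 65,834 × 1.5 = 98751.
After the 51.8% decrease: 98751 × 0.482 = 47597.982.
After the 14% increase: 47597.982 × 1.14 = 54261.69948 ≈ 54,262.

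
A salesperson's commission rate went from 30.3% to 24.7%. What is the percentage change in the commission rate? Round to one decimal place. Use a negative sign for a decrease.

-18.5%

The change is 24.7 − 30.3 = -5.6 percentage points.
Relative to the original 30.3%, that is -5.6 ÷ 30.3 ≈ -18.5%.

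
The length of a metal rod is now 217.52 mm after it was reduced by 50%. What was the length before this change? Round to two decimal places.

435.04 mm

The overall multiplier applied was 0.5.
So the original length was 217.52 ÷ 0.5 = 435.04 mm.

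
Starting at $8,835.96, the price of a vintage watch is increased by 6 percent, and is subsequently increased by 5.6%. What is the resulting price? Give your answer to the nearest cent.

$9,890.62

Each change multiplies by a factor: 1.06 × 1.056 = 1.11936.
$8,835.96 × 1.11936 = $9890.6201856 ≈ $9,890.62.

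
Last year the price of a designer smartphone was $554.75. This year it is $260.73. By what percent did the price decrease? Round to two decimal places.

53.00%

Change: $260.73 − $554.75 = -$294.02.
Relative to the original: -$294.02 ÷ $554.75 ≈ -53.00%.
So the price decreased by 53.00%.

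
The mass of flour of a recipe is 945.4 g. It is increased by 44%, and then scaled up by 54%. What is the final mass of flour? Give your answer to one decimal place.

Each change multiplies by a factor: 1.44 × 1.54 = 2.2176.
945.4 × 2.2176 = 2096.51904 ≈ 2096.5.

2096.5 g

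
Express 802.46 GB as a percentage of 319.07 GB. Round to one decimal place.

802.46 GB ÷ 319.07 GB ≈ 251.5%.

251.5%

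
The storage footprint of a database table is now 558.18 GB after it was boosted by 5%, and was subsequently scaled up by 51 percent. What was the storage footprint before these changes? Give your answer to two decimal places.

Undoing the 51% increase: 558.18 ÷ 1.51 ≈ 369.655629.
Undoing the 5% increase: 369.655629 ÷ 1.05 ≈ 352.05 GB.

352.05 GB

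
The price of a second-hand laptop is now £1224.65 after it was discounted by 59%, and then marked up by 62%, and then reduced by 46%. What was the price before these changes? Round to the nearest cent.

£3414.44

Undoing the 46% decrease: £1224.65 ÷ 0.54 ≈ £2267.87037.
Undoing the 62% increase: £2267.87037 ÷ 1.62 ≈ £1399.919981.
Undoing the 59% decrease: £1399.919981 ÷ 0.41 ≈ £3414.44.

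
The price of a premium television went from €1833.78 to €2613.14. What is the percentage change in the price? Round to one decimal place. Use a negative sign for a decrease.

42.5%

Change: €2613.14 − €1833.78 = €779.36.
Relative to the original: €779.36 ÷ €1833.78 ≈ 42.5%.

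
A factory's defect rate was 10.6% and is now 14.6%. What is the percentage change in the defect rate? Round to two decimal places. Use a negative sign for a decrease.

37.74%

The change is 14.6 − 10.6 = 4.0 percentage points.
Relative to the original 10.6%, that is 4.0 ÷ 10.6 ≈ 37.74%.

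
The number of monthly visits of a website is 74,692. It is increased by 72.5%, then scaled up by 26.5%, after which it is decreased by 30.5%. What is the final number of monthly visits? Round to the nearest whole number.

113,276

72.5% increase: 74,692 × 1.725 = 128843.7.
Apply the 26.5% increase: 128843.7 × 1.265 = 162987.2805.
30.5% decrease: 162987.2805 × 0.695 = 113276.1599475 ≈ 113,276.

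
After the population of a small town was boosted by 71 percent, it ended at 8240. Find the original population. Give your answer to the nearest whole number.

4819

The overall multiplier applied was 1.71.
So the original population was 8240 ÷ 1.71 ≈ 4819.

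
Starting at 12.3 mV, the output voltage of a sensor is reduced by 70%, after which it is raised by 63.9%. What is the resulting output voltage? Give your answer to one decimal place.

6.0 mV

Each change multiplies by a factor: 0.3 × 1.639 = 0.4917.
12.3 × 0.4917 = 6.04791 ≈ 6.0.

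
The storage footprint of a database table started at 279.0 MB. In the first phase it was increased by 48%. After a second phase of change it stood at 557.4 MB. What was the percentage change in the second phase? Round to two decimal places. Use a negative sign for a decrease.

After the first phase: 279.0 × 1.48 = 412.92.
Second-phase multiplier: 557.4 ÷ 412.92 ≈ 1.349898.
That is a change of 34.99%.

34.99%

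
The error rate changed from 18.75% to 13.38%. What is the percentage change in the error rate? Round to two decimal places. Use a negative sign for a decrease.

-28.64%

The change is 13.38 − 18.75 = -5.37 percentage points.
Relative to the original 18.75%, that is -5.37 ÷ 18.75 = -28.64%.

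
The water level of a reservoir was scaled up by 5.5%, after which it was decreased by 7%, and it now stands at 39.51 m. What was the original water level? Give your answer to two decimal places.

40.27 m

The overall multiplier applied was 1.055 × 0.93 = 0.98115.
So the original water level was 39.51 ÷ 0.98115 ≈ 40.27 m.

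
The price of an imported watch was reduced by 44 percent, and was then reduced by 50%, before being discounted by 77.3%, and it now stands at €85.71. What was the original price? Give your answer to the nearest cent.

€1348.49

The overall multiplier applied was 0.56 × 0.5 × 0.227 = 0.06356.
So the original price was €85.71 ÷ 0.06356 ≈ €1348.49.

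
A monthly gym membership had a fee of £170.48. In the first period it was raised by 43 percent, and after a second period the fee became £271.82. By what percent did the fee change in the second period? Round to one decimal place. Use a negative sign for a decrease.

11.5%

After the first period: £170.48 × 1.43 = £243.7864.
Second-period multiplier: £271.82 ÷ £243.7864 ≈ 1.11499.
That is a change of 11.5%.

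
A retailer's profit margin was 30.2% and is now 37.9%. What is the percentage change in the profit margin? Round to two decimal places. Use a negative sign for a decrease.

The change is 37.9 − 30.2 = 7.7 percentage points.
Relative to the original 30.2%, that is 7.7 ÷ 30.2 ≈ 25.50%.

25.50%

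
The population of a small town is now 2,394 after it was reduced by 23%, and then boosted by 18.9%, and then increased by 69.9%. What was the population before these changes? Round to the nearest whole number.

The overall multiplier applied was 0.77 × 1.189 × 1.699 = 1.55548547.
So the original population was 2,394 ÷ 1.55548547 ≈ 1,539.

1,539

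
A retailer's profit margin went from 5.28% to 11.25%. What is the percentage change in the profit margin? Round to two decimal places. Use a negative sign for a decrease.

The change is 11.25 − 5.28 = 5.97 percentage points.
Relative to the original 5.28%, that is 5.97 ÷ 5.28 ≈ 113.07%.

113.07%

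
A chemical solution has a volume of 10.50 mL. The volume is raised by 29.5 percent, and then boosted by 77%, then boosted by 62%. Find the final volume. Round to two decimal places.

38.99 mL

Each change multiplies by a factor: 1.295 × 1.77 × 1.62 = 3.713283.
10.50 × 3.713283 = 38.9894715 ≈ 38.99.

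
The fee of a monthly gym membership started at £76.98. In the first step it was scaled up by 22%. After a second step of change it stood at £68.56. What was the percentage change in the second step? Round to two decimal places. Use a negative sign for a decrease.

After the first step: £76.98 × 1.22 = £93.9156.
Second-step multiplier: £68.56 ÷ £93.9156 ≈ 0.730017.
That is a change of -27.00%.

-27.00%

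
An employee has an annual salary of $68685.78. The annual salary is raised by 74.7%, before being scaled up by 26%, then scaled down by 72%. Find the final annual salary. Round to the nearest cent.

Apply the 74.7% increase: $68685.78 × 1.747 = $119994.05766.
26% increase: $119994.05766 × 1.26 = $151192.5126516.
After the 72% decrease: $151192.5126516 × 0.28 = $42333.903542448 ≈ $42333.90.

$42333.90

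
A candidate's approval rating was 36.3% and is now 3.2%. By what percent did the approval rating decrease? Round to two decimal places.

91.18%

The change is 3.2 − 36.3 = -33.1 percentage points.
Relative to the original 36.3%, that is -33.1 ÷ 36.3 ≈ -91.18%.
So the approval rating fell by 91.18%.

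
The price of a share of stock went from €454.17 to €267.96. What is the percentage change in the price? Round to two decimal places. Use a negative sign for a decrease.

-41.00%

Change: €267.96 − €454.17 = -€186.21.
Relative to the original: -€186.21 ÷ €454.17 ≈ -41.00%.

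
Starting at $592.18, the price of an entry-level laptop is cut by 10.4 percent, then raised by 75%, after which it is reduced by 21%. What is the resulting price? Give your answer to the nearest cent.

$733.55

After the 10.4% decrease: $592.18 × 0.896 = $530.59328.
Apply the 75% increase: $530.59328 × 1.75 = $928.53824.
Apply the 21% decrease: $928.53824 × 0.79 = $733.5452096 ≈ $733.55.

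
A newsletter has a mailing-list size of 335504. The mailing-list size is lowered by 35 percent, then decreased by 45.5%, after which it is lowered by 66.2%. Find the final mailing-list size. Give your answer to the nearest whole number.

40172

Each change multiplies by a factor: 0.65 × 0.545 × 0.338 = 0.1197365.
335504 × 0.1197365 = 40172.074696 ≈ 40172.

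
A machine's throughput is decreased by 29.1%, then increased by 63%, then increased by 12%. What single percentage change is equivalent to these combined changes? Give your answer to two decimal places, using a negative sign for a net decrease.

The combined multiplier is 0.709 × 1.63 × 1.12 = 1.2943504.
That corresponds to an increase of 29.44%.

29.44%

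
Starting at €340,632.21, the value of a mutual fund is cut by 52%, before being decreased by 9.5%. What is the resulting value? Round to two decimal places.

€147,970.63

Each change multiplies by a factor: 0.48 × 0.905 = 0.4344.
€340,632.21 × 0.4344 = €147970.632024 ≈ €147,970.63.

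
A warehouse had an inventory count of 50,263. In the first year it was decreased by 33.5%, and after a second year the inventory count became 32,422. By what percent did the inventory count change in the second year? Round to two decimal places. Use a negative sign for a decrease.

After the first year: 50,263 × 0.665 = 33424.895.
Second-year multiplier: 32,422 ÷ 33424.895 ≈ 0.969996.
That is a change of -3.00%.

-3.00%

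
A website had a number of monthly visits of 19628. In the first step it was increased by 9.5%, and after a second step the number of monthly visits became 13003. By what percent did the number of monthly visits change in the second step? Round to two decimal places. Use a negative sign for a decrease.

After the first step: 19628 × 1.095 = 21492.66.
Second-step multiplier: 13003 ÷ 21492.66 ≈ 0.604997.
That is a change of -39.50%.

-39.50%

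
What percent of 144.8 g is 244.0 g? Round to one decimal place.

168.5%

244.0 g ÷ 144.8 g ≈ 168.5%.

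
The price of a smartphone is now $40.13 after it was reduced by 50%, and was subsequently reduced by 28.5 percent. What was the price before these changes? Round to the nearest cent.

Undoing the 28.5% decrease: $40.13 ÷ 0.715 ≈ $56.125874.
Undoing the 50% decrease: $56.125874 ÷ 0.5 ≈ $112.25.

$112.25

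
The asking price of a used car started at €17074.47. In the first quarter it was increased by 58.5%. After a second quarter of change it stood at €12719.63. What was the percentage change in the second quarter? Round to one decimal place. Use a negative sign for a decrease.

After the first quarter: €17074.47 × 1.585 = €27063.03495.
Second-quarter multiplier: €12719.63 ÷ €27063.03495 ≈ 0.47.
That is a change of -53.0%.

-53.0%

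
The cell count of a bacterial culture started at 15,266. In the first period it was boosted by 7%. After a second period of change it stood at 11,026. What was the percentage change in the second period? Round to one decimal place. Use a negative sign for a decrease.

-32.5%

After the first period: 15,266 × 1.07 = 16334.62.
Second-period multiplier: 11,026 ÷ 16334.62 ≈ 0.67501.
That is a change of -32.5%.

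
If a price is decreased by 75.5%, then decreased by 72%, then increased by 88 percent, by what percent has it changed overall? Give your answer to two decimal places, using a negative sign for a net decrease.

A 75.5% decrease multiplies by 0.245.
Then a 72% decrease: 0.245 × 0.28 = 0.0686.
Then an 88% increase: 0.0686 × 1.88 = 0.128968.
Overall factor 0.128968, i.e. -87.10%.

-87.10%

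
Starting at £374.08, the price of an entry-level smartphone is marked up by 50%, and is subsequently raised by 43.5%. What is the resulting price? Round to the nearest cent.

Each change multiplies by a factor: 1.5 × 1.435 = 2.1525.
£374.08 × 2.1525 = £805.2072 ≈ £805.21.

£805.21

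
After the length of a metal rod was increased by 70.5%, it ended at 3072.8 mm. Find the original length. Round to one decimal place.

1802.2 mm

The overall multiplier applied was 1.705.
So the original length was 3072.8 ÷ 1.705 ≈ 1802.2 mm.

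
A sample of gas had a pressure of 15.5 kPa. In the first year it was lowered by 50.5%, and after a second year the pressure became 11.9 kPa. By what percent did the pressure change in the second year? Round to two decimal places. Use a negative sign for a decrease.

55.10%

After the first year: 15.5 × 0.495 = 7.6725.
Second-year multiplier: 11.9 ÷ 7.6725 ≈ 1.550994.
That is a change of 55.10%.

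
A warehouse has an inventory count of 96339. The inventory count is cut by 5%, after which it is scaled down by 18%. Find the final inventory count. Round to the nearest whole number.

After the 5% decrease: 96339 × 0.95 = 91522.05.
Apply the 18% decrease: 91522.05 × 0.82 = 75048.081 ≈ 75048.

75048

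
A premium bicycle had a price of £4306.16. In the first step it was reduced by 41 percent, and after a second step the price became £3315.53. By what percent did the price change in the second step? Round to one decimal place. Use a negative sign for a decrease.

After the first step: £4306.16 × 0.59 = £2540.6344.
Second-step multiplier: £3315.53 ÷ £2540.6344 ≈ 1.305.
That is a change of 30.5%.

30.5%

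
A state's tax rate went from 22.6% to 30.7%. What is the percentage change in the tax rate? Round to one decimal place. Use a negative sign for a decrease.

35.8%

The change is 30.7 − 22.6 = 8.1 percentage points.
Relative to the original 22.6%, that is 8.1 ÷ 22.6 ≈ 35.8%.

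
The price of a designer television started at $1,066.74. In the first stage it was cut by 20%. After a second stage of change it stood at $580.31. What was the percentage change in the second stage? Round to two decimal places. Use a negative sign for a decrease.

After the first stage: $1,066.74 × 0.8 = $853.392.
Second-stage multiplier: $580.31 ÷ $853.392 ≈ 0.680004.
That is a change of -32.00%.

-32.00%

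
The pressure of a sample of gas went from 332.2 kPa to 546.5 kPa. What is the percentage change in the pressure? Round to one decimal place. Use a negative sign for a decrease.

Change: 546.5 − 332.2 = 214.3.
Relative to the original: 214.3 ÷ 332.2 ≈ 64.5%.

64.5%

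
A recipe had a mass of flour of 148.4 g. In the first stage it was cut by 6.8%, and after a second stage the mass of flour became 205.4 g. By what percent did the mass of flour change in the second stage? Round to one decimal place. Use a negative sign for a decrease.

48.5%

After the first stage: 148.4 × 0.932 = 138.3088.
Second-stage multiplier: 205.4 ÷ 138.3088 ≈ 1.48508.
That is a change of 48.5%.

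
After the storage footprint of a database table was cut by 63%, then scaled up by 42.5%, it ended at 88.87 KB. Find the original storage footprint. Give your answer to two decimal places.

Undoing the 42.5% increase: 88.87 ÷ 1.425 ≈ 62.364912.
Undoing the 63% decrease: 62.364912 ÷ 0.37 ≈ 168.55 KB.

168.55 KB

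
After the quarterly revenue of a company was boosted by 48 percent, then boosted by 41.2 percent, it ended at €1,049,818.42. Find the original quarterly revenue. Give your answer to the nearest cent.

The overall multiplier applied was 1.48 × 1.412 = 2.08976.
So the original quarterly revenue was €1,049,818.42 ÷ 2.08976 ≈ €502,363.15.

€502,363.15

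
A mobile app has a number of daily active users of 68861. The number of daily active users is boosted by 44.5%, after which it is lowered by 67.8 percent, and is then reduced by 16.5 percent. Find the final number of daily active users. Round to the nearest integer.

Each change multiplies by a factor: 1.445 × 0.322 × 0.835 = 0.38851715.
68861 × 0.38851715 = 26753.67946615 ≈ 26754.

26754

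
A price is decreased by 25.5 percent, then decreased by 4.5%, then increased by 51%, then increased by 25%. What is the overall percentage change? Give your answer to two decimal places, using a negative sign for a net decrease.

34.29%

The combined multiplier is 0.745 × 0.955 × 1.51 × 1.25 = 1.3429090625.
That corresponds to an increase of 34.29%.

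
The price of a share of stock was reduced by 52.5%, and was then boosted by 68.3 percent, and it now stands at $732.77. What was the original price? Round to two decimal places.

$916.62

Undoing the 68.3% increase: $732.77 ÷ 1.683 ≈ $435.395128.
Undoing the 52.5% decrease: $435.395128 ÷ 0.475 ≈ $916.62.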